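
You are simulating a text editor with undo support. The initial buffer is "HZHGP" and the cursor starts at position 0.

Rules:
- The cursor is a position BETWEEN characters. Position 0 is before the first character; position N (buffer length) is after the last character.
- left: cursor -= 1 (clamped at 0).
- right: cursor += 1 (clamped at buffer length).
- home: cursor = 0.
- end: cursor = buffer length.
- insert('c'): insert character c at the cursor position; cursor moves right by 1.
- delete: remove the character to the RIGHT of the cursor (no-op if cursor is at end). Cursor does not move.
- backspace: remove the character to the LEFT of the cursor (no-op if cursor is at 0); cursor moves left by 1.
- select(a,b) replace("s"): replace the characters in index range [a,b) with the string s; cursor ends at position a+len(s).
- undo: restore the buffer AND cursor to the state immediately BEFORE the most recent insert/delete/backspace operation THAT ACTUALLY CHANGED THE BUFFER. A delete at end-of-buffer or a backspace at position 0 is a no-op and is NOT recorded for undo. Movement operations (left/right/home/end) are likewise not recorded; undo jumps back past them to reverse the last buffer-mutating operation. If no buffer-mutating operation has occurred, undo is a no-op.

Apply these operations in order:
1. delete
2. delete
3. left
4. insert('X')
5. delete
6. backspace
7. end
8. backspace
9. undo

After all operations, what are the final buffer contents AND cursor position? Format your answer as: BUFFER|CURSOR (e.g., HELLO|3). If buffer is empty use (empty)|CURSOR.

After op 1 (delete): buf='ZHGP' cursor=0
After op 2 (delete): buf='HGP' cursor=0
After op 3 (left): buf='HGP' cursor=0
After op 4 (insert('X')): buf='XHGP' cursor=1
After op 5 (delete): buf='XGP' cursor=1
After op 6 (backspace): buf='GP' cursor=0
After op 7 (end): buf='GP' cursor=2
After op 8 (backspace): buf='G' cursor=1
After op 9 (undo): buf='GP' cursor=2

Answer: GP|2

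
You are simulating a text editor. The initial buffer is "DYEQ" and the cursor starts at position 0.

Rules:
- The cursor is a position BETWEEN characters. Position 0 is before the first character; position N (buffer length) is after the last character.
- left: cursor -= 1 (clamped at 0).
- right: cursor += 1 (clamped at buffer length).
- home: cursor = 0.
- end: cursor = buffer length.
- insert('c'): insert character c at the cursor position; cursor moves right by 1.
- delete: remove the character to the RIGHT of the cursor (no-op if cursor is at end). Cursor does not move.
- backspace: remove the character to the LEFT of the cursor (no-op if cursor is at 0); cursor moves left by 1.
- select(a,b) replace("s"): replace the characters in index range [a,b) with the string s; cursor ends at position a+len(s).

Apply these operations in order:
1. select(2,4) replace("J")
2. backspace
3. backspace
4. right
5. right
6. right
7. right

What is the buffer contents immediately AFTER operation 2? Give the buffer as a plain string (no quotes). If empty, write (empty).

After op 1 (select(2,4) replace("J")): buf='DYJ' cursor=3
After op 2 (backspace): buf='DY' cursor=2

Answer: DY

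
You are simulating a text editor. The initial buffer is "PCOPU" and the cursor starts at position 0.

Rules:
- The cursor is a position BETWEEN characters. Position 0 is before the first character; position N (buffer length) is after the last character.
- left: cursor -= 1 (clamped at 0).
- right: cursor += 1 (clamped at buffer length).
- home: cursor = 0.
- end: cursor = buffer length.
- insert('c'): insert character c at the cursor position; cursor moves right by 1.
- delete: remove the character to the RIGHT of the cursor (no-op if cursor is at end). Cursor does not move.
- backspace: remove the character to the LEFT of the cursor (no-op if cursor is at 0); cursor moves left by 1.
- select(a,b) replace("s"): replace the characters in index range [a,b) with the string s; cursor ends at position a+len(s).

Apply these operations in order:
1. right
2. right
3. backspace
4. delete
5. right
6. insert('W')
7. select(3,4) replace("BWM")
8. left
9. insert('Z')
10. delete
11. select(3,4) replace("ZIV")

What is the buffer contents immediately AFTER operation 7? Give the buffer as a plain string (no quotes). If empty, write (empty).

After op 1 (right): buf='PCOPU' cursor=1
After op 2 (right): buf='PCOPU' cursor=2
After op 3 (backspace): buf='POPU' cursor=1
After op 4 (delete): buf='PPU' cursor=1
After op 5 (right): buf='PPU' cursor=2
After op 6 (insert('W')): buf='PPWU' cursor=3
After op 7 (select(3,4) replace("BWM")): buf='PPWBWM' cursor=6

Answer: PPWBWM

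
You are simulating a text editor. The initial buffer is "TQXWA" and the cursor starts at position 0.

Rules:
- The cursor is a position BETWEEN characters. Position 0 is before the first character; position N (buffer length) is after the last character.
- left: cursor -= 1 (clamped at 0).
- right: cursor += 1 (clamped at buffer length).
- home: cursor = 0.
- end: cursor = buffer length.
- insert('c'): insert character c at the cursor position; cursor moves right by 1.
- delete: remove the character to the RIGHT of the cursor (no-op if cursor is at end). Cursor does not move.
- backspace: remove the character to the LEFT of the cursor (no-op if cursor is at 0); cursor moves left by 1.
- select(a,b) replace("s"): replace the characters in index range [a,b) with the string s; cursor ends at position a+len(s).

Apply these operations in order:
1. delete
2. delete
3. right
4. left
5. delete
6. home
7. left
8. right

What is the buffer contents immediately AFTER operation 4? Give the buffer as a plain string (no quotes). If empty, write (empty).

Answer: XWA

Derivation:
After op 1 (delete): buf='QXWA' cursor=0
After op 2 (delete): buf='XWA' cursor=0
After op 3 (right): buf='XWA' cursor=1
After op 4 (left): buf='XWA' cursor=0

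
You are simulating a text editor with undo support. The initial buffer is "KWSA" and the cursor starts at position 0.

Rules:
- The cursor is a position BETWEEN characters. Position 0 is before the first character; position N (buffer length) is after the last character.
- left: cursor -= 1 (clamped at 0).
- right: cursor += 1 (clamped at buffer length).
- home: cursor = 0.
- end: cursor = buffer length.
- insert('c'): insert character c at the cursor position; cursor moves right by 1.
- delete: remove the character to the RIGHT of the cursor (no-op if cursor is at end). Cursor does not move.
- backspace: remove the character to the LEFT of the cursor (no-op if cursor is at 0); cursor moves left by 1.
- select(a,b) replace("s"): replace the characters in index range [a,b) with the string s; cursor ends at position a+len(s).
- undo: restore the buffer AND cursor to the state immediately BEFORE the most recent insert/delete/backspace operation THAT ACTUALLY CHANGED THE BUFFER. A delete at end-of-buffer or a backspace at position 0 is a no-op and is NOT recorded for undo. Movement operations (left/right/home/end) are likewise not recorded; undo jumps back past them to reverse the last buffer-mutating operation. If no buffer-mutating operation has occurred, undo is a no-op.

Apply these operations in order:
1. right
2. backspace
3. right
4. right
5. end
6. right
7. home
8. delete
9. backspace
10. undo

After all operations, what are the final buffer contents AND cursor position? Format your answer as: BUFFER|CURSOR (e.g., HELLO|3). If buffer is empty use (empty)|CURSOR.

After op 1 (right): buf='KWSA' cursor=1
After op 2 (backspace): buf='WSA' cursor=0
After op 3 (right): buf='WSA' cursor=1
After op 4 (right): buf='WSA' cursor=2
After op 5 (end): buf='WSA' cursor=3
After op 6 (right): buf='WSA' cursor=3
After op 7 (home): buf='WSA' cursor=0
After op 8 (delete): buf='SA' cursor=0
After op 9 (backspace): buf='SA' cursor=0
After op 10 (undo): buf='WSA' cursor=0

Answer: WSA|0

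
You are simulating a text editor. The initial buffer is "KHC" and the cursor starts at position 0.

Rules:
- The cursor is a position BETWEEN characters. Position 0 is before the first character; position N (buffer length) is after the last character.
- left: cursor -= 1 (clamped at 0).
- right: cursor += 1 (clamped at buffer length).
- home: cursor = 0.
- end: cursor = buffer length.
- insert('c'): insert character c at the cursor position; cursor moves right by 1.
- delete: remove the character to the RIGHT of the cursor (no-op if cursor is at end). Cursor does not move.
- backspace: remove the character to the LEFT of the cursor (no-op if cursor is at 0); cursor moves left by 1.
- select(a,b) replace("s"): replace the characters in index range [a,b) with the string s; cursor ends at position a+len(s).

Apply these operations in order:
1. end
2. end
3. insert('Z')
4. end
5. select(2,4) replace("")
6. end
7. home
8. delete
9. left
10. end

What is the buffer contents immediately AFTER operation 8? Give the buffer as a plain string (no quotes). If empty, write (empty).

Answer: H

Derivation:
After op 1 (end): buf='KHC' cursor=3
After op 2 (end): buf='KHC' cursor=3
After op 3 (insert('Z')): buf='KHCZ' cursor=4
After op 4 (end): buf='KHCZ' cursor=4
After op 5 (select(2,4) replace("")): buf='KH' cursor=2
After op 6 (end): buf='KH' cursor=2
After op 7 (home): buf='KH' cursor=0
After op 8 (delete): buf='H' cursor=0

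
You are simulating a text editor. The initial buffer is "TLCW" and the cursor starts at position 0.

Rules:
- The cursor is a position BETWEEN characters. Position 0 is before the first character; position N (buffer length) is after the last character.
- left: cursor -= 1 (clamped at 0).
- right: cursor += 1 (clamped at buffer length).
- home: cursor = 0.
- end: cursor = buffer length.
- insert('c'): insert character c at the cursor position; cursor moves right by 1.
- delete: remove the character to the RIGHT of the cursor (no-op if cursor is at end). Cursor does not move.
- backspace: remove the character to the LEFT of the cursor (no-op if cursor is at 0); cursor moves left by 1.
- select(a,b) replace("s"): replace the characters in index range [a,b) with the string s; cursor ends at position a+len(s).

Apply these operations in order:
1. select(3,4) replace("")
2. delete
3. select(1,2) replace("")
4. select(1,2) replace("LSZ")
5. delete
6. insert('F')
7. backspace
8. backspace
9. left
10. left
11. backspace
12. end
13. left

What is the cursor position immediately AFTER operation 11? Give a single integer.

After op 1 (select(3,4) replace("")): buf='TLC' cursor=3
After op 2 (delete): buf='TLC' cursor=3
After op 3 (select(1,2) replace("")): buf='TC' cursor=1
After op 4 (select(1,2) replace("LSZ")): buf='TLSZ' cursor=4
After op 5 (delete): buf='TLSZ' cursor=4
After op 6 (insert('F')): buf='TLSZF' cursor=5
After op 7 (backspace): buf='TLSZ' cursor=4
After op 8 (backspace): buf='TLS' cursor=3
After op 9 (left): buf='TLS' cursor=2
After op 10 (left): buf='TLS' cursor=1
After op 11 (backspace): buf='LS' cursor=0

Answer: 0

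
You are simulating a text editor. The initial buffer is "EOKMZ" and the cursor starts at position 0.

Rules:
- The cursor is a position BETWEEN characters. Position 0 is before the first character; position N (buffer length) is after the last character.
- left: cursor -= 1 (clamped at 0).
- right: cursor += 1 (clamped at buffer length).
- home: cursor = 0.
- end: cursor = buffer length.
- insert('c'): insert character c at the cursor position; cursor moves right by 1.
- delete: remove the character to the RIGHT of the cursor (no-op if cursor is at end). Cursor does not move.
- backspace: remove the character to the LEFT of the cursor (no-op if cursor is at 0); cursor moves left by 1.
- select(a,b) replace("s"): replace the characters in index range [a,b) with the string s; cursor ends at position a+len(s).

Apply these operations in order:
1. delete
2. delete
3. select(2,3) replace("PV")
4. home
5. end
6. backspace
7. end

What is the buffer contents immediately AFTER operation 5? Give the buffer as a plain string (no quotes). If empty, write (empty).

Answer: KMPV

Derivation:
After op 1 (delete): buf='OKMZ' cursor=0
After op 2 (delete): buf='KMZ' cursor=0
After op 3 (select(2,3) replace("PV")): buf='KMPV' cursor=4
After op 4 (home): buf='KMPV' cursor=0
After op 5 (end): buf='KMPV' cursor=4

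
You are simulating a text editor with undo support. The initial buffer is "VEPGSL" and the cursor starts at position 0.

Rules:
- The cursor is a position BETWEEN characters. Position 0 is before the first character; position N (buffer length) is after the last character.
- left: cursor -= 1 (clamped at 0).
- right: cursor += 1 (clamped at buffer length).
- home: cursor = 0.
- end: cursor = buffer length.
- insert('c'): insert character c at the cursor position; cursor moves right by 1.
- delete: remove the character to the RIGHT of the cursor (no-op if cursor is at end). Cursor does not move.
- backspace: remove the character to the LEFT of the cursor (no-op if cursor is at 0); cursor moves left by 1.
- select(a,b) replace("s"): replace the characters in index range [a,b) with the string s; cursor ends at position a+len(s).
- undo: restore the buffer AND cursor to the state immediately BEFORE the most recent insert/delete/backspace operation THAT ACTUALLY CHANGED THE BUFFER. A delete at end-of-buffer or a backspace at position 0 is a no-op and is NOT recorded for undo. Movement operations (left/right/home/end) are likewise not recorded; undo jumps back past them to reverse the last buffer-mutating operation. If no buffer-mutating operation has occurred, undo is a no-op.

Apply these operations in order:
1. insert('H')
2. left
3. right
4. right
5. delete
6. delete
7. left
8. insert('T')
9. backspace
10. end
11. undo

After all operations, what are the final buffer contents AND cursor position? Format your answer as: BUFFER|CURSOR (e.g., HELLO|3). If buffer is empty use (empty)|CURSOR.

After op 1 (insert('H')): buf='HVEPGSL' cursor=1
After op 2 (left): buf='HVEPGSL' cursor=0
After op 3 (right): buf='HVEPGSL' cursor=1
After op 4 (right): buf='HVEPGSL' cursor=2
After op 5 (delete): buf='HVPGSL' cursor=2
After op 6 (delete): buf='HVGSL' cursor=2
After op 7 (left): buf='HVGSL' cursor=1
After op 8 (insert('T')): buf='HTVGSL' cursor=2
After op 9 (backspace): buf='HVGSL' cursor=1
After op 10 (end): buf='HVGSL' cursor=5
After op 11 (undo): buf='HTVGSL' cursor=2

Answer: HTVGSL|2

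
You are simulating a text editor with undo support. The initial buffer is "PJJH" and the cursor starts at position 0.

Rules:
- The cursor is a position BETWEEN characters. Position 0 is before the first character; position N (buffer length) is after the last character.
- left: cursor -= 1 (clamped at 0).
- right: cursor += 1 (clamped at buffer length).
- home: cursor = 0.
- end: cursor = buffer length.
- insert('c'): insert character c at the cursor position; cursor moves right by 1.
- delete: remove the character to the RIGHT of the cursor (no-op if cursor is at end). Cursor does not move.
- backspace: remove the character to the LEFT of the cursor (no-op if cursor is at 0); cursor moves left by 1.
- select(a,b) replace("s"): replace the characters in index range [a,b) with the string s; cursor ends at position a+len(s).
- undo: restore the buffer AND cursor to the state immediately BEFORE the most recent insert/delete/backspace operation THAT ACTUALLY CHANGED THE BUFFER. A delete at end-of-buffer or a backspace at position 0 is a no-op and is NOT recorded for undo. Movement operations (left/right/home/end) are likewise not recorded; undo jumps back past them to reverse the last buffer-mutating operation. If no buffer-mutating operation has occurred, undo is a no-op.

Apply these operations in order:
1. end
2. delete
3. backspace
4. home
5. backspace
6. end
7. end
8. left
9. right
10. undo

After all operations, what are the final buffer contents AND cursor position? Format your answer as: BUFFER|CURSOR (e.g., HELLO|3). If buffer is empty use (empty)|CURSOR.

Answer: PJJH|4

Derivation:
After op 1 (end): buf='PJJH' cursor=4
After op 2 (delete): buf='PJJH' cursor=4
After op 3 (backspace): buf='PJJ' cursor=3
After op 4 (home): buf='PJJ' cursor=0
After op 5 (backspace): buf='PJJ' cursor=0
After op 6 (end): buf='PJJ' cursor=3
After op 7 (end): buf='PJJ' cursor=3
After op 8 (left): buf='PJJ' cursor=2
After op 9 (right): buf='PJJ' cursor=3
After op 10 (undo): buf='PJJH' cursor=4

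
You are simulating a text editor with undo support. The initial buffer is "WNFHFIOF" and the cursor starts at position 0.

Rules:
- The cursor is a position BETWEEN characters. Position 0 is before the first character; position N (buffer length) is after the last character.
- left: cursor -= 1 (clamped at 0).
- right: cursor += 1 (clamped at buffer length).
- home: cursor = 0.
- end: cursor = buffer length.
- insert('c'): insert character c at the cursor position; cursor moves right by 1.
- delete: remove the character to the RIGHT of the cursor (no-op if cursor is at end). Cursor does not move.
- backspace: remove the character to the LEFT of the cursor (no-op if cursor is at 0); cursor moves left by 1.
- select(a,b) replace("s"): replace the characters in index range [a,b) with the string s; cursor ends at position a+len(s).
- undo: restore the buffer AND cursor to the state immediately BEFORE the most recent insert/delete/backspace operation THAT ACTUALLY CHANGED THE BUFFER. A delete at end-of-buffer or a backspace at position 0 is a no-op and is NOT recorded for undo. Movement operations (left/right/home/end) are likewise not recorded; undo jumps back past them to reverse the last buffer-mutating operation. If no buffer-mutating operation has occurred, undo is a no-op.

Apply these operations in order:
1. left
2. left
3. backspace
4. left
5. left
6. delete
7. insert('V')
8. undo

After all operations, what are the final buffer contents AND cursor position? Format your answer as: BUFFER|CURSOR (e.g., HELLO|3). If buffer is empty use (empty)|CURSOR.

After op 1 (left): buf='WNFHFIOF' cursor=0
After op 2 (left): buf='WNFHFIOF' cursor=0
After op 3 (backspace): buf='WNFHFIOF' cursor=0
After op 4 (left): buf='WNFHFIOF' cursor=0
After op 5 (left): buf='WNFHFIOF' cursor=0
After op 6 (delete): buf='NFHFIOF' cursor=0
After op 7 (insert('V')): buf='VNFHFIOF' cursor=1
After op 8 (undo): buf='NFHFIOF' cursor=0

Answer: NFHFIOF|0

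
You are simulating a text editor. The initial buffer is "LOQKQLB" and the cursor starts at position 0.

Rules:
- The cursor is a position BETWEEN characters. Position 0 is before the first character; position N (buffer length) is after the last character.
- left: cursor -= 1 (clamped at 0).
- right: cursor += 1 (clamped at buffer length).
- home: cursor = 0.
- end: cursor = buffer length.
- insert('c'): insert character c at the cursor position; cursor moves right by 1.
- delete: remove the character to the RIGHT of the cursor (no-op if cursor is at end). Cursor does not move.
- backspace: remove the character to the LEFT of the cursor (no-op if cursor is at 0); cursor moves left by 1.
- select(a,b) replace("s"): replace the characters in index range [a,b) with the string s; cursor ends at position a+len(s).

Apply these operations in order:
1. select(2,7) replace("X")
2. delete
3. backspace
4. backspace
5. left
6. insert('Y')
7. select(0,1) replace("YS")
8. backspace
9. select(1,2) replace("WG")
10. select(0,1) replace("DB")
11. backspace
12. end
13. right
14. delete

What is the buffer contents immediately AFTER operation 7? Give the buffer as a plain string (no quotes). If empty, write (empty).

After op 1 (select(2,7) replace("X")): buf='LOX' cursor=3
After op 2 (delete): buf='LOX' cursor=3
After op 3 (backspace): buf='LO' cursor=2
After op 4 (backspace): buf='L' cursor=1
After op 5 (left): buf='L' cursor=0
After op 6 (insert('Y')): buf='YL' cursor=1
After op 7 (select(0,1) replace("YS")): buf='YSL' cursor=2

Answer: YSL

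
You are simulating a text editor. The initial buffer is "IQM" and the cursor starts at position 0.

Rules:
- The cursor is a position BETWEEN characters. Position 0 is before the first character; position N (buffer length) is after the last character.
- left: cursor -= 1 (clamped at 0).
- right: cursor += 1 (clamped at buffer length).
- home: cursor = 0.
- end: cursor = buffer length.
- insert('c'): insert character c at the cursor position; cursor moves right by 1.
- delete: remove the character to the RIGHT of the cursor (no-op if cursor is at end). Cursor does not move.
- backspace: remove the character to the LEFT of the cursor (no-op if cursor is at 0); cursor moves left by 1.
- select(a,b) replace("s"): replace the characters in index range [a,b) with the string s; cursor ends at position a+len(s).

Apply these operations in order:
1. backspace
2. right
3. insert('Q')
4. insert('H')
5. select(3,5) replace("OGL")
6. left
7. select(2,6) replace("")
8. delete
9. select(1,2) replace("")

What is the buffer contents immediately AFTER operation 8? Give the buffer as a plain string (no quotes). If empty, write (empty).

Answer: IQ

Derivation:
After op 1 (backspace): buf='IQM' cursor=0
After op 2 (right): buf='IQM' cursor=1
After op 3 (insert('Q')): buf='IQQM' cursor=2
After op 4 (insert('H')): buf='IQHQM' cursor=3
After op 5 (select(3,5) replace("OGL")): buf='IQHOGL' cursor=6
After op 6 (left): buf='IQHOGL' cursor=5
After op 7 (select(2,6) replace("")): buf='IQ' cursor=2
After op 8 (delete): buf='IQ' cursor=2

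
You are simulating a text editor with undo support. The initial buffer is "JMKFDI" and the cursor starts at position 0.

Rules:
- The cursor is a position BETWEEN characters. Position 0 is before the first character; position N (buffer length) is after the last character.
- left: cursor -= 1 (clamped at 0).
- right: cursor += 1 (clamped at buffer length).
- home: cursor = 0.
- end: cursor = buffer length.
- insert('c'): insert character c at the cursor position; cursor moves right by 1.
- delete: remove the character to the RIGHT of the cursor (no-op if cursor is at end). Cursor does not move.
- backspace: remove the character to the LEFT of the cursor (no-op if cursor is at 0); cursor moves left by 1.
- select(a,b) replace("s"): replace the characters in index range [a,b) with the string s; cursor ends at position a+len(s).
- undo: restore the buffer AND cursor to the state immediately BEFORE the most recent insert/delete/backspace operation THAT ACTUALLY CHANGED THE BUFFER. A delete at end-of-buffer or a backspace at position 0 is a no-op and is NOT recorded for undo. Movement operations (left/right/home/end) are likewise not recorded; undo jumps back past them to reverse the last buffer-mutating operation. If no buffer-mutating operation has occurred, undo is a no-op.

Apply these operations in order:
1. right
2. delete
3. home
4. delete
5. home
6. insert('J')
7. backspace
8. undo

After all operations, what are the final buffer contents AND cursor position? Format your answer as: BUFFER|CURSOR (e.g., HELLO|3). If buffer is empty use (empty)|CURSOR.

Answer: JKFDI|1

Derivation:
After op 1 (right): buf='JMKFDI' cursor=1
After op 2 (delete): buf='JKFDI' cursor=1
After op 3 (home): buf='JKFDI' cursor=0
After op 4 (delete): buf='KFDI' cursor=0
After op 5 (home): buf='KFDI' cursor=0
After op 6 (insert('J')): buf='JKFDI' cursor=1
After op 7 (backspace): buf='KFDI' cursor=0
After op 8 (undo): buf='JKFDI' cursor=1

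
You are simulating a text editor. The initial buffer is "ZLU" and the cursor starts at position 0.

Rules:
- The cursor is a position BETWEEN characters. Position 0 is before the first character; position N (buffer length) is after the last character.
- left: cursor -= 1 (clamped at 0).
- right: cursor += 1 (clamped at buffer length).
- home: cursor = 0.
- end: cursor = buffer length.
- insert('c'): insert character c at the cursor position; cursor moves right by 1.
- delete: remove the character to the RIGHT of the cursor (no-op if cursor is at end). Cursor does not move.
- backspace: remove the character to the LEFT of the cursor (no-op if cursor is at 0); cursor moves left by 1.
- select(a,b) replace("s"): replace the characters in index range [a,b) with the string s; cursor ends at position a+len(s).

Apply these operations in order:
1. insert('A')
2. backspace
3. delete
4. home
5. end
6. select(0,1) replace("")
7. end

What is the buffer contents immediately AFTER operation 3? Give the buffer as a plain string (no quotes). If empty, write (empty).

Answer: LU

Derivation:
After op 1 (insert('A')): buf='AZLU' cursor=1
After op 2 (backspace): buf='ZLU' cursor=0
After op 3 (delete): buf='LU' cursor=0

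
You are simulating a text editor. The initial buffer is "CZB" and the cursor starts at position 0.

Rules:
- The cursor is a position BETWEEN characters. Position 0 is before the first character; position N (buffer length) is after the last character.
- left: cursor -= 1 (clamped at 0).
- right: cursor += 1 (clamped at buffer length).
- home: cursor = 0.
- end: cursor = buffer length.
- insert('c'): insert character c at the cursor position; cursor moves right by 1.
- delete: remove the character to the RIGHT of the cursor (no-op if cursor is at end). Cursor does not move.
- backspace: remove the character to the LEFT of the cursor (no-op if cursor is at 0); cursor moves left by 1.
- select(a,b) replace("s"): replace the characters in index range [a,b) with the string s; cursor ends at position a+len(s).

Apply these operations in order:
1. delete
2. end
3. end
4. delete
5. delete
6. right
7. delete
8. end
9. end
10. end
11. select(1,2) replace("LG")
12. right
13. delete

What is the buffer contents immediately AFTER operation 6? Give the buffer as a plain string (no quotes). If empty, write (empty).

Answer: ZB

Derivation:
After op 1 (delete): buf='ZB' cursor=0
After op 2 (end): buf='ZB' cursor=2
After op 3 (end): buf='ZB' cursor=2
After op 4 (delete): buf='ZB' cursor=2
After op 5 (delete): buf='ZB' cursor=2
After op 6 (right): buf='ZB' cursor=2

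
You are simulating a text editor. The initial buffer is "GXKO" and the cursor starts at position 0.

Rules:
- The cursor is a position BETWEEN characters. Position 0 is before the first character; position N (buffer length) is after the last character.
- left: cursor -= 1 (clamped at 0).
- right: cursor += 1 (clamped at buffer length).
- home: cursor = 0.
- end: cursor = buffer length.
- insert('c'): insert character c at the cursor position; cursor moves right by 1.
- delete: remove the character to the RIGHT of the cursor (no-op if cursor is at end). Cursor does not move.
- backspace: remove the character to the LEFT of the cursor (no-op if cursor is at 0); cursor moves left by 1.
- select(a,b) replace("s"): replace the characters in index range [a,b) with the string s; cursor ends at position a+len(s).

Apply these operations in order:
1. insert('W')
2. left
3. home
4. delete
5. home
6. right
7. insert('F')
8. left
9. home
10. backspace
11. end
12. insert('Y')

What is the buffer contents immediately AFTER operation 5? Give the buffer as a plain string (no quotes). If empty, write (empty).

After op 1 (insert('W')): buf='WGXKO' cursor=1
After op 2 (left): buf='WGXKO' cursor=0
After op 3 (home): buf='WGXKO' cursor=0
After op 4 (delete): buf='GXKO' cursor=0
After op 5 (home): buf='GXKO' cursor=0

Answer: GXKO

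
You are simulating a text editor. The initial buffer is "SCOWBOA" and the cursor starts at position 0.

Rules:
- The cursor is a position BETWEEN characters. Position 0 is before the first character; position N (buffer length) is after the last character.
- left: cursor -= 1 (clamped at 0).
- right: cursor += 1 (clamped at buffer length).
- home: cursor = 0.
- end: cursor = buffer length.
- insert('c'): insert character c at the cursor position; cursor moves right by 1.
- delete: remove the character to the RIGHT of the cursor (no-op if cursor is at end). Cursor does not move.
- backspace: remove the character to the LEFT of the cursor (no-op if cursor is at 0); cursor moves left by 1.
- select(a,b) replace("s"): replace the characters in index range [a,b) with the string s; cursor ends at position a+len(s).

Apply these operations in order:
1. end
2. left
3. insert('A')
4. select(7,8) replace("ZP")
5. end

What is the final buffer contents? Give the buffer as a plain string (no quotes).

After op 1 (end): buf='SCOWBOA' cursor=7
After op 2 (left): buf='SCOWBOA' cursor=6
After op 3 (insert('A')): buf='SCOWBOAA' cursor=7
After op 4 (select(7,8) replace("ZP")): buf='SCOWBOAZP' cursor=9
After op 5 (end): buf='SCOWBOAZP' cursor=9

Answer: SCOWBOAZP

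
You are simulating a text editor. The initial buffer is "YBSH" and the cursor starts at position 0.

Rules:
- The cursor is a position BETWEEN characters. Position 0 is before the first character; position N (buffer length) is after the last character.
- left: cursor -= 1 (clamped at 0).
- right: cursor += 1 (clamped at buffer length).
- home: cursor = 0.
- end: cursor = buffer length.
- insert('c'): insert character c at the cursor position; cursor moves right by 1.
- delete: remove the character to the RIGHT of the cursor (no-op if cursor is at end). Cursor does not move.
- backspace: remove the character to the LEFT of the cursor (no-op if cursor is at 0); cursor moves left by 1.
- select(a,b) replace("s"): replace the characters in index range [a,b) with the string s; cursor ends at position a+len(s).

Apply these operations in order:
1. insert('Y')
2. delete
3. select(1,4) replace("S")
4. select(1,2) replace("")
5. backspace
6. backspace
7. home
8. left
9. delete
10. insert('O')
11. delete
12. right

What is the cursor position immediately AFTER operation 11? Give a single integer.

After op 1 (insert('Y')): buf='YYBSH' cursor=1
After op 2 (delete): buf='YBSH' cursor=1
After op 3 (select(1,4) replace("S")): buf='YS' cursor=2
After op 4 (select(1,2) replace("")): buf='Y' cursor=1
After op 5 (backspace): buf='(empty)' cursor=0
After op 6 (backspace): buf='(empty)' cursor=0
After op 7 (home): buf='(empty)' cursor=0
After op 8 (left): buf='(empty)' cursor=0
After op 9 (delete): buf='(empty)' cursor=0
After op 10 (insert('O')): buf='O' cursor=1
After op 11 (delete): buf='O' cursor=1

Answer: 1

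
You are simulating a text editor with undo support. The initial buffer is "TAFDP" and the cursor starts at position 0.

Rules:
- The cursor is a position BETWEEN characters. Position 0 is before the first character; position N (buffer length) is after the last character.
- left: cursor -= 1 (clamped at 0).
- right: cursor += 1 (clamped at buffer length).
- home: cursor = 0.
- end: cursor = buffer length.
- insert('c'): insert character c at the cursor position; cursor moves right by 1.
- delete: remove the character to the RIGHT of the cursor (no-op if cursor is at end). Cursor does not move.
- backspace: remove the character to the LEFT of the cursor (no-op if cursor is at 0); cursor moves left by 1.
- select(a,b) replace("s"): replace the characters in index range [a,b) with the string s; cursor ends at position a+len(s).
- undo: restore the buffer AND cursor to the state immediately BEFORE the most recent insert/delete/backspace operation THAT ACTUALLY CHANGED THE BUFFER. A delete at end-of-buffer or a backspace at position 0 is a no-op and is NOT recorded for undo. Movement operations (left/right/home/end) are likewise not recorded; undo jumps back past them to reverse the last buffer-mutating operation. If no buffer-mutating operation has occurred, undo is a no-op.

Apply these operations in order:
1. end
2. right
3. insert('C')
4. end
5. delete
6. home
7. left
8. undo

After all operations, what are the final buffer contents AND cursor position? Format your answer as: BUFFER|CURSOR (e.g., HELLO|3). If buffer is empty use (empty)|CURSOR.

Answer: TAFDP|5

Derivation:
After op 1 (end): buf='TAFDP' cursor=5
After op 2 (right): buf='TAFDP' cursor=5
After op 3 (insert('C')): buf='TAFDPC' cursor=6
After op 4 (end): buf='TAFDPC' cursor=6
After op 5 (delete): buf='TAFDPC' cursor=6
After op 6 (home): buf='TAFDPC' cursor=0
After op 7 (left): buf='TAFDPC' cursor=0
After op 8 (undo): buf='TAFDP' cursor=5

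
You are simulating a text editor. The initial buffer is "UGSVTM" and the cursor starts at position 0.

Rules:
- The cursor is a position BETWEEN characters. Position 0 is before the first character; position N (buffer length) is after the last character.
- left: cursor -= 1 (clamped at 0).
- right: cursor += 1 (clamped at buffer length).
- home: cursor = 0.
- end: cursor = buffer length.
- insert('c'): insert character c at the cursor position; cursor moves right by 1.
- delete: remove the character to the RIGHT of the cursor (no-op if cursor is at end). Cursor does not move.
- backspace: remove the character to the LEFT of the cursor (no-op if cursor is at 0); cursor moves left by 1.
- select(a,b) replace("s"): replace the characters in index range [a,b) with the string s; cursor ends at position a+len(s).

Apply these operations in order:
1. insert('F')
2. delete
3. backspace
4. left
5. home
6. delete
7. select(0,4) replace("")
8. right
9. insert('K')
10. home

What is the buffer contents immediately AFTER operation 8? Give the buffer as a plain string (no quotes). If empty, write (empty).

Answer: (empty)

Derivation:
After op 1 (insert('F')): buf='FUGSVTM' cursor=1
After op 2 (delete): buf='FGSVTM' cursor=1
After op 3 (backspace): buf='GSVTM' cursor=0
After op 4 (left): buf='GSVTM' cursor=0
After op 5 (home): buf='GSVTM' cursor=0
After op 6 (delete): buf='SVTM' cursor=0
After op 7 (select(0,4) replace("")): buf='(empty)' cursor=0
After op 8 (right): buf='(empty)' cursor=0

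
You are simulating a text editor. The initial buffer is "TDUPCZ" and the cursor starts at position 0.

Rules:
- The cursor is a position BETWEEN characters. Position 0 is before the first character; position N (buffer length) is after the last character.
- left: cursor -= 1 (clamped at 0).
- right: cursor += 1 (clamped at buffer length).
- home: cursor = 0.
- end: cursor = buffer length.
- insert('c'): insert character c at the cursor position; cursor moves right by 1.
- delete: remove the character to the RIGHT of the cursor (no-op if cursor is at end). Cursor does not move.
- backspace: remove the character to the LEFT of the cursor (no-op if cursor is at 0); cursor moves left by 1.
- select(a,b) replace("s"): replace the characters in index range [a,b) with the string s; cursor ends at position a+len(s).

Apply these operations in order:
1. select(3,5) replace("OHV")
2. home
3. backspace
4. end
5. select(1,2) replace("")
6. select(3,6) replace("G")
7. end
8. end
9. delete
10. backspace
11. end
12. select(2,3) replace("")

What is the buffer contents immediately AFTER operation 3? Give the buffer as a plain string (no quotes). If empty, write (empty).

After op 1 (select(3,5) replace("OHV")): buf='TDUOHVZ' cursor=6
After op 2 (home): buf='TDUOHVZ' cursor=0
After op 3 (backspace): buf='TDUOHVZ' cursor=0

Answer: TDUOHVZ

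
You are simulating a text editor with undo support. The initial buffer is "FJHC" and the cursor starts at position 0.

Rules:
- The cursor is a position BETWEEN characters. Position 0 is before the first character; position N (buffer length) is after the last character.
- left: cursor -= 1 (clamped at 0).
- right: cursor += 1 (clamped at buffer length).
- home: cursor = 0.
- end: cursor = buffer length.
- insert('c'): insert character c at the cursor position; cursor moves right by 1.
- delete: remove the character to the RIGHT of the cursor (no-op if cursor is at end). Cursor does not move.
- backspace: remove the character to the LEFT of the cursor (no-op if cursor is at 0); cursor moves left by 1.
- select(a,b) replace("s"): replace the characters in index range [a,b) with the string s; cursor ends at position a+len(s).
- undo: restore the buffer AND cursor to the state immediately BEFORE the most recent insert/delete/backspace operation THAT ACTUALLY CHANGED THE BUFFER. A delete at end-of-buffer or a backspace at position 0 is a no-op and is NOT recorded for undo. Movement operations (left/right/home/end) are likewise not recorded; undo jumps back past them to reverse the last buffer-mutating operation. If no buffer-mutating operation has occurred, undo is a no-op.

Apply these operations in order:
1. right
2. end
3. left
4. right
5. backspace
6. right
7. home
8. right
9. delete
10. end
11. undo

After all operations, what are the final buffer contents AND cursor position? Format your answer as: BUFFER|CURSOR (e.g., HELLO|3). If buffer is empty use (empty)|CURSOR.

Answer: FJH|1

Derivation:
After op 1 (right): buf='FJHC' cursor=1
After op 2 (end): buf='FJHC' cursor=4
After op 3 (left): buf='FJHC' cursor=3
After op 4 (right): buf='FJHC' cursor=4
After op 5 (backspace): buf='FJH' cursor=3
After op 6 (right): buf='FJH' cursor=3
After op 7 (home): buf='FJH' cursor=0
After op 8 (right): buf='FJH' cursor=1
After op 9 (delete): buf='FH' cursor=1
After op 10 (end): buf='FH' cursor=2
After op 11 (undo): buf='FJH' cursor=1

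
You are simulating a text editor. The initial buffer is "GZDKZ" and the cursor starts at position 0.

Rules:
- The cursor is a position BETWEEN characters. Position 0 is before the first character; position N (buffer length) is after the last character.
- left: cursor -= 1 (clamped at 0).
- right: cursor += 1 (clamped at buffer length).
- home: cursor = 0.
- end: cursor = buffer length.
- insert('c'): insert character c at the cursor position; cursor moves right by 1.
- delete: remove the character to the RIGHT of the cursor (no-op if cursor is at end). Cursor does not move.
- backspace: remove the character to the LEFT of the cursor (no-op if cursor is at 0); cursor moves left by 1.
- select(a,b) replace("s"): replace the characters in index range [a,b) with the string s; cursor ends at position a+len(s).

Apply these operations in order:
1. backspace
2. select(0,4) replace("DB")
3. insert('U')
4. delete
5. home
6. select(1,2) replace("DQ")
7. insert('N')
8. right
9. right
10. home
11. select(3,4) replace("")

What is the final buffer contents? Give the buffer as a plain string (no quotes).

After op 1 (backspace): buf='GZDKZ' cursor=0
After op 2 (select(0,4) replace("DB")): buf='DBZ' cursor=2
After op 3 (insert('U')): buf='DBUZ' cursor=3
After op 4 (delete): buf='DBU' cursor=3
After op 5 (home): buf='DBU' cursor=0
After op 6 (select(1,2) replace("DQ")): buf='DDQU' cursor=3
After op 7 (insert('N')): buf='DDQNU' cursor=4
After op 8 (right): buf='DDQNU' cursor=5
After op 9 (right): buf='DDQNU' cursor=5
After op 10 (home): buf='DDQNU' cursor=0
After op 11 (select(3,4) replace("")): buf='DDQU' cursor=3

Answer: DDQU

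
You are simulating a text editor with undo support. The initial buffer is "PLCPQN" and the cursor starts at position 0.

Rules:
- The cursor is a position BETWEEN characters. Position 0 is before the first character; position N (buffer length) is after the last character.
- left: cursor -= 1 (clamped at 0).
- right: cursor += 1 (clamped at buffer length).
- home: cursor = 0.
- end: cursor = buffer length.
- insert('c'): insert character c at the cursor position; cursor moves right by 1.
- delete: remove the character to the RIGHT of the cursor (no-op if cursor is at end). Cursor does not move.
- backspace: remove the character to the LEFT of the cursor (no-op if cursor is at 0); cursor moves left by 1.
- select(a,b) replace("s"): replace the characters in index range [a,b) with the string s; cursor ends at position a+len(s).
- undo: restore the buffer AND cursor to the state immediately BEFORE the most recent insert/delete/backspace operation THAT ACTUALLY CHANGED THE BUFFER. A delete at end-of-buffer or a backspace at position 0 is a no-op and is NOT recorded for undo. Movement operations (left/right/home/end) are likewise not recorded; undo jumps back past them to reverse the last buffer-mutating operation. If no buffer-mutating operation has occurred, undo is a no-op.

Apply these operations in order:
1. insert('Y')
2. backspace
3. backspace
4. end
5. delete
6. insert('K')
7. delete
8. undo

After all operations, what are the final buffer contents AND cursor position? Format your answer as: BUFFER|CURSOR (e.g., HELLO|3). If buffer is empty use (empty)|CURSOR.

Answer: PLCPQN|6

Derivation:
After op 1 (insert('Y')): buf='YPLCPQN' cursor=1
After op 2 (backspace): buf='PLCPQN' cursor=0
After op 3 (backspace): buf='PLCPQN' cursor=0
After op 4 (end): buf='PLCPQN' cursor=6
After op 5 (delete): buf='PLCPQN' cursor=6
After op 6 (insert('K')): buf='PLCPQNK' cursor=7
After op 7 (delete): buf='PLCPQNK' cursor=7
After op 8 (undo): buf='PLCPQN' cursor=6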